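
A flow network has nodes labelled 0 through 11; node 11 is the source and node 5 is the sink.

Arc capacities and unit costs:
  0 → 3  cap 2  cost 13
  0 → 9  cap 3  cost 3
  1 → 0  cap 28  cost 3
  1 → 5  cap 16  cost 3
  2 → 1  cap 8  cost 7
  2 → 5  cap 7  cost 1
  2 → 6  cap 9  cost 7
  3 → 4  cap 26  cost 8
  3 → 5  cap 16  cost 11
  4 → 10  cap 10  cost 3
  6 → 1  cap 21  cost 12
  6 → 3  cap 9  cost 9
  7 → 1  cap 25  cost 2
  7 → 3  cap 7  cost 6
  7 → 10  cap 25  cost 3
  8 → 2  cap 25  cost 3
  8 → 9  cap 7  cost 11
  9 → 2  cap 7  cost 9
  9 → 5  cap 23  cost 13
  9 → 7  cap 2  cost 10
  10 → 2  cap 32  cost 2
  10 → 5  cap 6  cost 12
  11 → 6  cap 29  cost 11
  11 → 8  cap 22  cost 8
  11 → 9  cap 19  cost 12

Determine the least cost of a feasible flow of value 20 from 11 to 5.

shortest-cost path #1: 11→8→2→5 push 7 @ unit cost 12 (adds 84)
shortest-cost path #2: 11→8→2→1→5 push 8 @ unit cost 21 (adds 168)
shortest-cost path #3: 11→9→5 push 5 @ unit cost 25 (adds 125)
total cost = 377

Minimum cost for 20 units: 377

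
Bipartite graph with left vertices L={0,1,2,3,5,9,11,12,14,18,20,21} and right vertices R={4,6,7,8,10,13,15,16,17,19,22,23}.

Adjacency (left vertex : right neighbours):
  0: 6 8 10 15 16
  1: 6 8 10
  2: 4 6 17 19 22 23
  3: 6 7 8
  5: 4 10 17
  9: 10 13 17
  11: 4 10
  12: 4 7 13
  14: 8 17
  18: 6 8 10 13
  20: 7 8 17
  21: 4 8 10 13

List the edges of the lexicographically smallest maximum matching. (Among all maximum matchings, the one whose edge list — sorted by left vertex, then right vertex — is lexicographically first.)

|M| = 9 (so the lex-smallest maximum matching has 9 edges)
process left vertices in ascending order; for each, take the smallest-labelled available neighbour that still permits 9 edges overall, or leave it unmatched if none does
lex-smallest matching: {0-15, 1-6, 2-19, 3-7, 5-4, 9-10, 12-13, 14-8, 20-17}

Lex-smallest maximum matching: {(0,15), (1,6), (2,19), (3,7), (5,4), (9,10), (12,13), (14,8), (20,17)}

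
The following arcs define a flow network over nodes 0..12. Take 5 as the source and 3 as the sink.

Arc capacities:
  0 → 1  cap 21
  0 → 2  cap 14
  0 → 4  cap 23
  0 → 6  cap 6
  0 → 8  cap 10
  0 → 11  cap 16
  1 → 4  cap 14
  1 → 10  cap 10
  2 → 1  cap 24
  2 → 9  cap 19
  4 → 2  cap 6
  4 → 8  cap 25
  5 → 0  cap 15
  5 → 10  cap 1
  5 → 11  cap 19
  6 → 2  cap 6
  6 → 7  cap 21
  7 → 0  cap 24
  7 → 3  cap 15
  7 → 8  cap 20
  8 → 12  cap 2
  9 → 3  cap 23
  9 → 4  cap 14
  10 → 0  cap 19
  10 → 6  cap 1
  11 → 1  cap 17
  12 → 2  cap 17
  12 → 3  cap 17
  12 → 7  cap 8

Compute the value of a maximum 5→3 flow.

augment #1: 5→0→2→9→3 bottleneck 14, total now 14
augment #2: 5→0→6→7→3 bottleneck 1, total now 15
augment #3: 5→10→6→7→3 bottleneck 1, total now 16
augment #4: 5→11→1→4→2→9→3 bottleneck 5, total now 21
augment #5: 5→11→1→4→8→12→3 bottleneck 2, total now 23
augment #6: 5→11→1→10→0→6→7→3 bottleneck 5, total now 28

Maximum flow value: 28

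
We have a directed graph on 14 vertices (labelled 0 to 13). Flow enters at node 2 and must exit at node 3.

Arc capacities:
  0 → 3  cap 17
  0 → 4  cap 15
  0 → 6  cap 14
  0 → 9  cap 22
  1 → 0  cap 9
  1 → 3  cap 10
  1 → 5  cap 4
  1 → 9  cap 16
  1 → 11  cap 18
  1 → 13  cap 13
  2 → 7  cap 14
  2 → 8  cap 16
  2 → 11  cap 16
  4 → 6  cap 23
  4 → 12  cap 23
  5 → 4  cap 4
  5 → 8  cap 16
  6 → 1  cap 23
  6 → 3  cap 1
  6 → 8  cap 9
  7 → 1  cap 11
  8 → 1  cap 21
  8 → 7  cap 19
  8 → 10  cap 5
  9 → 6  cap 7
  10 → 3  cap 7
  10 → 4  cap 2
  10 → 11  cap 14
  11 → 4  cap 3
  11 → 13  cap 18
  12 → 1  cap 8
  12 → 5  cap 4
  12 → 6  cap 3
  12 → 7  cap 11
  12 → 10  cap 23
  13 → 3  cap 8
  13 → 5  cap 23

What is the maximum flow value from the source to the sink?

Maximum flow value: 35

augment #1: 2→7→1→3 bottleneck 10, total now 10
augment #2: 2→8→10→3 bottleneck 5, total now 15
augment #3: 2→11→13→3 bottleneck 8, total now 23
augment #4: 2→7→1→0→3 bottleneck 1, total now 24
augment #5: 2→8→1→0→3 bottleneck 8, total now 32
augment #6: 2→11→4→6→3 bottleneck 1, total now 33
augment #7: 2→11→4→12→10→3 bottleneck 2, total now 35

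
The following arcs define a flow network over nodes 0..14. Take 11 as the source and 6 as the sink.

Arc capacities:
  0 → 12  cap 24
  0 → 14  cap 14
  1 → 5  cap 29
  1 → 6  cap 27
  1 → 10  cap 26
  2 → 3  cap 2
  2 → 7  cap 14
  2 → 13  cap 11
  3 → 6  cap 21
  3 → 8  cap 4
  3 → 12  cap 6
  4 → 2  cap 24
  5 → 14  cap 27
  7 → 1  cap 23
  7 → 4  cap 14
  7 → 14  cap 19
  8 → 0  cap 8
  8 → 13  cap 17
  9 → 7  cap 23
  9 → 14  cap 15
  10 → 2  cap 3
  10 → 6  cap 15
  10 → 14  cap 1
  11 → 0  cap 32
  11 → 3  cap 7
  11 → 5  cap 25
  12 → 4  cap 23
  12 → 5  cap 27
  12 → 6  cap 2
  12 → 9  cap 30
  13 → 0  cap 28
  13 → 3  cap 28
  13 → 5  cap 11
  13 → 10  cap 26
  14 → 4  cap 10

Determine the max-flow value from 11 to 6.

augment #1: 11→3→6 bottleneck 7, total now 7
augment #2: 11→0→12→6 bottleneck 2, total now 9
augment #3: 11→0→12→4→2→3→6 bottleneck 2, total now 11
augment #4: 11→0→12→9→7→1→6 bottleneck 20, total now 31
augment #5: 11→0→14→4→2→7→1→6 bottleneck 3, total now 34
augment #6: 11→0→14→4→2→13→3→6 bottleneck 5, total now 39
augment #7: 11→5→14→4→2→13→3→6 bottleneck 2, total now 41

Maximum flow value: 41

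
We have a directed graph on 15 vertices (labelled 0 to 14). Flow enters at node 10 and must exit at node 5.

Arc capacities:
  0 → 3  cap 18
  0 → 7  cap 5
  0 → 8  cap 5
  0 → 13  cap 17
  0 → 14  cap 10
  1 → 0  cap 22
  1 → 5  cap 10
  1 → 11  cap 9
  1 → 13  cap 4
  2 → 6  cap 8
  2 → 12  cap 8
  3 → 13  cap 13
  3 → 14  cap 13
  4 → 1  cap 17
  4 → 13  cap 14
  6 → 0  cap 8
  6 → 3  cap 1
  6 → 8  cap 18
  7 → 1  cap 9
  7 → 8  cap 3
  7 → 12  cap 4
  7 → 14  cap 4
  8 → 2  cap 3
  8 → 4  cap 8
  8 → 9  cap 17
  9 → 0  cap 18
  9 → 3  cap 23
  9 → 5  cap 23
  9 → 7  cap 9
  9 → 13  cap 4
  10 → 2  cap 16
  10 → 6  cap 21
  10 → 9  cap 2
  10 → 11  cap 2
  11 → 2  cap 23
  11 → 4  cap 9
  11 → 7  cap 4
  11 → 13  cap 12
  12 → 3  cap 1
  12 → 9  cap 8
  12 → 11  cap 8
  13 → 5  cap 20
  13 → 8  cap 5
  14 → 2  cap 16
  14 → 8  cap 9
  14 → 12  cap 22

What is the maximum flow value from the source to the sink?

Maximum flow value: 39

augment #1: 10→9→5 bottleneck 2, total now 2
augment #2: 10→11→13→5 bottleneck 2, total now 4
augment #3: 10→2→12→9→5 bottleneck 8, total now 12
augment #4: 10→6→0→13→5 bottleneck 8, total now 20
augment #5: 10→6→3→13→5 bottleneck 1, total now 21
augment #6: 10→6→8→9→5 bottleneck 12, total now 33
augment #7: 10→2→6→8→9→5 bottleneck 1, total now 34
augment #8: 10→2→6→8→4→1→5 bottleneck 5, total now 39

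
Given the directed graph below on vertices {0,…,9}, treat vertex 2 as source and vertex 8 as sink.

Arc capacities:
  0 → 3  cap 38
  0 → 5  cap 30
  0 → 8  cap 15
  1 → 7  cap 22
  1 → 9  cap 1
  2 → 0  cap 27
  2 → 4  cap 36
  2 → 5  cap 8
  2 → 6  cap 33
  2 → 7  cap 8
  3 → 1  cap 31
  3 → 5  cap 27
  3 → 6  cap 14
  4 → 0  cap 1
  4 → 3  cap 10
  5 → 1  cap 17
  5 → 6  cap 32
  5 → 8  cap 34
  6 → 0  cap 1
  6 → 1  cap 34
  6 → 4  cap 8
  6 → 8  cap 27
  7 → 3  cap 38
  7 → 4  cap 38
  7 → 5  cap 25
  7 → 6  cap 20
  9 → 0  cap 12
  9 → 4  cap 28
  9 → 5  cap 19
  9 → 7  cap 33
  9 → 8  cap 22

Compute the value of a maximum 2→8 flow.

augment #1: 2→0→8 bottleneck 15, total now 15
augment #2: 2→5→8 bottleneck 8, total now 23
augment #3: 2→6→8 bottleneck 27, total now 50
augment #4: 2→0→5→8 bottleneck 12, total now 62
augment #5: 2→7→5→8 bottleneck 8, total now 70
augment #6: 2→4→0→5→8 bottleneck 1, total now 71
augment #7: 2→4→3→5→8 bottleneck 5, total now 76
augment #8: 2→6→1→9→8 bottleneck 1, total now 77

Maximum flow value: 77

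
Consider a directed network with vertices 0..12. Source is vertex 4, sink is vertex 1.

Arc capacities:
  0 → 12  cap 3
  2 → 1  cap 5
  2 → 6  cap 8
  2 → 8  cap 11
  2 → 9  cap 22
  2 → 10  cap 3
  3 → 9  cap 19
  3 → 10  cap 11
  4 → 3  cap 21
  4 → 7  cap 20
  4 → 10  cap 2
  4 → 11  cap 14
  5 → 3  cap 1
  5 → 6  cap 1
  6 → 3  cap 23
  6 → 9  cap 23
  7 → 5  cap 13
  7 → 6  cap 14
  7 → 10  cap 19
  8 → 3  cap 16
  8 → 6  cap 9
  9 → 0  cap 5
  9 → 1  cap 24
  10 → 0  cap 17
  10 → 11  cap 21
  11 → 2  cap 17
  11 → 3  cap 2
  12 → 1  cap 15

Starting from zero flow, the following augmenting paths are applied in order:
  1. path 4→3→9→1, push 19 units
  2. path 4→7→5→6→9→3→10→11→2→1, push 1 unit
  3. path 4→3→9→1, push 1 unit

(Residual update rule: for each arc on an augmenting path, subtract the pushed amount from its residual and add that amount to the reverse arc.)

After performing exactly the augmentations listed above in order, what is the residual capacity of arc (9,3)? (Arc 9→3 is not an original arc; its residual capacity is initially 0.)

after path 1 (4→3→9→1, push 19): res(9,3)=19
after path 2 (4→7→5→6→9→3→10→11→2→1, push 1): res(9,3)=18
after path 3 (4→3→9→1, push 1): res(9,3)=19

Residual capacity of (9,3): 19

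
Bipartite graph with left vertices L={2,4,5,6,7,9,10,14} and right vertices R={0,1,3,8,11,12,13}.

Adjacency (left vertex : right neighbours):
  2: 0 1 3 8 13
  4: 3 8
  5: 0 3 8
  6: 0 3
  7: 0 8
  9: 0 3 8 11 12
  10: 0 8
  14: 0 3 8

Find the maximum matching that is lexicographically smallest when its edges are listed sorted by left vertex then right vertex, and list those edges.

Lex-smallest maximum matching: {(2,1), (4,3), (5,0), (7,8), (9,11)}

|M| = 5 (so the lex-smallest maximum matching has 5 edges)
process left vertices in ascending order; for each, take the smallest-labelled available neighbour that still permits 5 edges overall, or leave it unmatched if none does
lex-smallest matching: {2-1, 4-3, 5-0, 7-8, 9-11}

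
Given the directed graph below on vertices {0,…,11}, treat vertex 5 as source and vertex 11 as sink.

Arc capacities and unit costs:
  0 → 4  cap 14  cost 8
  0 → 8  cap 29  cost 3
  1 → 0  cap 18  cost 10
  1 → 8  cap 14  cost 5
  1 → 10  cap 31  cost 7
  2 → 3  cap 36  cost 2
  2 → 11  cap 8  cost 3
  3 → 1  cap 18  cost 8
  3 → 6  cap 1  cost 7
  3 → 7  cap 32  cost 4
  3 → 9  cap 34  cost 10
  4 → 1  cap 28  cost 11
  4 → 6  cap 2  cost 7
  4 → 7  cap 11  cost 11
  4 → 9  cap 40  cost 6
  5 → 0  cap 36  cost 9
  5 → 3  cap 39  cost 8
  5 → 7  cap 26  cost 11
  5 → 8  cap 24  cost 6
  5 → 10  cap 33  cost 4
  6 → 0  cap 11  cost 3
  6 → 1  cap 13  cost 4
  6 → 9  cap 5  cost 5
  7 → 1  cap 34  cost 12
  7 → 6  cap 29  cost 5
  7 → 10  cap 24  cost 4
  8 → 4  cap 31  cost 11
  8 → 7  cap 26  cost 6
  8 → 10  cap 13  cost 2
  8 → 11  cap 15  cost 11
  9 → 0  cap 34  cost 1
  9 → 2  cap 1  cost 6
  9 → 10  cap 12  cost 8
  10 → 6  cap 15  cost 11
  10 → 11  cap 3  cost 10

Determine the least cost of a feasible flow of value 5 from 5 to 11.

shortest-cost path #1: 5→10→11 push 3 @ unit cost 14 (adds 42)
shortest-cost path #2: 5→8→11 push 2 @ unit cost 17 (adds 34)
total cost = 76

Minimum cost for 5 units: 76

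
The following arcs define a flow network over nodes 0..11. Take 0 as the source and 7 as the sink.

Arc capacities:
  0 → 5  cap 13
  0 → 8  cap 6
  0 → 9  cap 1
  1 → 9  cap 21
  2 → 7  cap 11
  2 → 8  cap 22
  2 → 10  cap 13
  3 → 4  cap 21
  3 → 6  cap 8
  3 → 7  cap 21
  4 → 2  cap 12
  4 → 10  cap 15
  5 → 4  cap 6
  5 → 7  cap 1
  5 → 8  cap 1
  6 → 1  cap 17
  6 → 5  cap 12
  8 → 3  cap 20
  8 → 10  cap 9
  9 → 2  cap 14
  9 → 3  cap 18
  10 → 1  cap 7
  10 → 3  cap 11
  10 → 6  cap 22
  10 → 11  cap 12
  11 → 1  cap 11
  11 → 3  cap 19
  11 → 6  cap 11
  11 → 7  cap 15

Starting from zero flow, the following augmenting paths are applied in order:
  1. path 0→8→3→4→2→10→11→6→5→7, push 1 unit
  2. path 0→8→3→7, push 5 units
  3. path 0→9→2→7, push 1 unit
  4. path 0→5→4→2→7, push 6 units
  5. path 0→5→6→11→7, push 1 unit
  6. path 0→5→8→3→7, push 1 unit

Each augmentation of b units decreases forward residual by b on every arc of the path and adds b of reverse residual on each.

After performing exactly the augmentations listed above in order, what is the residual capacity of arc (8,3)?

after path 1 (0→8→3→4→2→10→11→6→5→7, push 1): res(8,3)=19
after path 2 (0→8→3→7, push 5): res(8,3)=14
after path 3 (0→9→2→7, push 1): res(8,3)=14
after path 4 (0→5→4→2→7, push 6): res(8,3)=14
after path 5 (0→5→6→11→7, push 1): res(8,3)=14
after path 6 (0→5→8→3→7, push 1): res(8,3)=13

Residual capacity of (8,3): 13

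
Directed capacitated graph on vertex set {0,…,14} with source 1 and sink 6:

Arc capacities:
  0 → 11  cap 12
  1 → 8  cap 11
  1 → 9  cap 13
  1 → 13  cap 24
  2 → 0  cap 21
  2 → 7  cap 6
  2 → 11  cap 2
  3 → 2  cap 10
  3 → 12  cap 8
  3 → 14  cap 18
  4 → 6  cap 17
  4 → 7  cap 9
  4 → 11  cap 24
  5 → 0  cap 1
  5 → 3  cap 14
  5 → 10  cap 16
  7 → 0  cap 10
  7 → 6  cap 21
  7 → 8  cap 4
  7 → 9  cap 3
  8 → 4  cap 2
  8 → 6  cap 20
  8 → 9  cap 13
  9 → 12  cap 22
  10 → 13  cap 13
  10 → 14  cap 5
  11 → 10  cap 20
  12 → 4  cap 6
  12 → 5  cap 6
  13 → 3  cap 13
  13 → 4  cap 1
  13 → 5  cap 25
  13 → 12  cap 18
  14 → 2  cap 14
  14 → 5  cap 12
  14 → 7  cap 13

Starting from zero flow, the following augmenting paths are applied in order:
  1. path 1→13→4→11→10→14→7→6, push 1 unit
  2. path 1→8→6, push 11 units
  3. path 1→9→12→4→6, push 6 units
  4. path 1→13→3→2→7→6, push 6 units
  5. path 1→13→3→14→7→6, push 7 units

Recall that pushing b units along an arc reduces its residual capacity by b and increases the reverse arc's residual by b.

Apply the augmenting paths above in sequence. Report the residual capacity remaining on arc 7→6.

Residual capacity of (7,6): 7

after path 1 (1→13→4→11→10→14→7→6, push 1): res(7,6)=20
after path 2 (1→8→6, push 11): res(7,6)=20
after path 3 (1→9→12→4→6, push 6): res(7,6)=20
after path 4 (1→13→3→2→7→6, push 6): res(7,6)=14
after path 5 (1→13→3→14→7→6, push 7): res(7,6)=7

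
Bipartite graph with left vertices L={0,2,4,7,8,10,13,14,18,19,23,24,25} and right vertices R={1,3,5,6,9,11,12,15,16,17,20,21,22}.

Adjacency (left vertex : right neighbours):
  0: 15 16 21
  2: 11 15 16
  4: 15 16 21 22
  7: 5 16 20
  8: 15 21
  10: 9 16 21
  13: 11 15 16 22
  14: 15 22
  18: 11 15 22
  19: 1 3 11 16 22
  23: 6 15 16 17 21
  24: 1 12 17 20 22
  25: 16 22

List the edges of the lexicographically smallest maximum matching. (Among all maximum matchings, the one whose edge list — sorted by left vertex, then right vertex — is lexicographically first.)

|M| = 10 (so the lex-smallest maximum matching has 10 edges)
process left vertices in ascending order; for each, take the smallest-labelled available neighbour that still permits 10 edges overall, or leave it unmatched if none does
lex-smallest matching: {0-15, 2-11, 4-16, 7-5, 8-21, 10-9, 13-22, 19-1, 23-6, 24-12}

Lex-smallest maximum matching: {(0,15), (2,11), (4,16), (7,5), (8,21), (10,9), (13,22), (19,1), (23,6), (24,12)}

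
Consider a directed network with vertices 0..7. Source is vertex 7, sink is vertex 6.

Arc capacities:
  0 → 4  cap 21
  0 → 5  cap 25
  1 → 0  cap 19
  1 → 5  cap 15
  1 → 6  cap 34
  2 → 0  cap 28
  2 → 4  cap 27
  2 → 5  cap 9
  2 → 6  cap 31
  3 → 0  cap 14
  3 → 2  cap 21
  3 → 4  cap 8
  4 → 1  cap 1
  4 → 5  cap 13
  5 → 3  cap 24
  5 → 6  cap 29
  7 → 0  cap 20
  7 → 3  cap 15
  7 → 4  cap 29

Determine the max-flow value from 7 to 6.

Maximum flow value: 49

augment #1: 7→0→5→6 bottleneck 20, total now 20
augment #2: 7→3→2→6 bottleneck 15, total now 35
augment #3: 7→4→1→6 bottleneck 1, total now 36
augment #4: 7→4→5→6 bottleneck 9, total now 45
augment #5: 7→4→5→3→2→6 bottleneck 4, total now 49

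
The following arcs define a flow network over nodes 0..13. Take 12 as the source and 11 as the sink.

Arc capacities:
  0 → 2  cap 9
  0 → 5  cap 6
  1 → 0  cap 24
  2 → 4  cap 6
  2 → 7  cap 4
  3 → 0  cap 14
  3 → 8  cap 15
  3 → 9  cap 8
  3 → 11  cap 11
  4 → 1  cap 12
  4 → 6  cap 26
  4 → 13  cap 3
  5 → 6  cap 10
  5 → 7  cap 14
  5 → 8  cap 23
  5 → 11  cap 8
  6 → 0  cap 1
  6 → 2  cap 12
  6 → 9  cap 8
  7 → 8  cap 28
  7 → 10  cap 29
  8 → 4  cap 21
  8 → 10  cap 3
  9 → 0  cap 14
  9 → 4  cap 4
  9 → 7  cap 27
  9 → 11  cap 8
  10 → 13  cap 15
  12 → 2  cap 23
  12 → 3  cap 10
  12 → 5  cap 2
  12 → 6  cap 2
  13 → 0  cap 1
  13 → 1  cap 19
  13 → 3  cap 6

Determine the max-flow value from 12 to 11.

augment #1: 12→3→11 bottleneck 10, total now 10
augment #2: 12→5→11 bottleneck 2, total now 12
augment #3: 12→6→9→11 bottleneck 2, total now 14
augment #4: 12→2→4→6→9→11 bottleneck 6, total now 20
augment #5: 12→2→7→10→13→3→11 bottleneck 1, total now 21
augment #6: 12→2→7→10→13→0→5→11 bottleneck 1, total now 22
augment #7: 12→2→7→8→4→1→0→5→11 bottleneck 2, total now 24

Maximum flow value: 24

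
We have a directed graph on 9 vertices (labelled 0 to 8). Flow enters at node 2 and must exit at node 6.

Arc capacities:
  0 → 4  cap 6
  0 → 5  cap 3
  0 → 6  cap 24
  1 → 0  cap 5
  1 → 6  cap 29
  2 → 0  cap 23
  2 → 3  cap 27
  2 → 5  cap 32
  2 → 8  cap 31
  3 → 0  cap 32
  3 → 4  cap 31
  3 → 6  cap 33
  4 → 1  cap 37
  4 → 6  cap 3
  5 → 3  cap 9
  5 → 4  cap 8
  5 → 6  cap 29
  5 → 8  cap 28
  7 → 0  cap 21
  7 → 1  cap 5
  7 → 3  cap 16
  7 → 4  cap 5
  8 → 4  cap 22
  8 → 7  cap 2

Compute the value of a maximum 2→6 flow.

Maximum flow value: 106

augment #1: 2→0→6 bottleneck 23, total now 23
augment #2: 2→3→6 bottleneck 27, total now 50
augment #3: 2→5→6 bottleneck 29, total now 79
augment #4: 2→5→3→6 bottleneck 3, total now 82
augment #5: 2→8→4→6 bottleneck 3, total now 85
augment #6: 2→8→4→1→6 bottleneck 19, total now 104
augment #7: 2→8→7→0→6 bottleneck 1, total now 105
augment #8: 2→8→7→1→6 bottleneck 1, total now 106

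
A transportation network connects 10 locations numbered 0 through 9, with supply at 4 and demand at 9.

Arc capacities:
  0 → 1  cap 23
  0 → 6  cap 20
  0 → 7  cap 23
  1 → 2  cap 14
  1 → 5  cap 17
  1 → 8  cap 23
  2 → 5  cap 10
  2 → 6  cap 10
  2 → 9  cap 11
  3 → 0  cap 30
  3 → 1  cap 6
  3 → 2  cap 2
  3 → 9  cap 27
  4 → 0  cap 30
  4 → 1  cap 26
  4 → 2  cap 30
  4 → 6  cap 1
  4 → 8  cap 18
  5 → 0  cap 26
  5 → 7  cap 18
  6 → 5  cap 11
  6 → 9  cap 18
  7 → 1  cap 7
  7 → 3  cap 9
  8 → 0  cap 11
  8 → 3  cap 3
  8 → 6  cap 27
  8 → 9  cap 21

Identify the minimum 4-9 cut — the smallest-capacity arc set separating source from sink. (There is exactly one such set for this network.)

Min-cut arcs: {(2,9), (6,9), (7,3), (8,3), (8,9)} (total capacity 62)

augment #1: 4→2→9 push 11
augment #2: 4→6→9 push 1
augment #3: 4→8→9 push 18
augment #4: 4→0→6→9 push 17
augment #5: 4→1→8→9 push 3
augment #6: 4→0→7→3→9 push 9
augment #7: 4→1→8→3→9 push 3
max flow = 62; residual-reachable set from 4 gives S-side
cut edges (S→T): {(2,9), (6,9), (7,3), (8,3), (8,9)} total cap 62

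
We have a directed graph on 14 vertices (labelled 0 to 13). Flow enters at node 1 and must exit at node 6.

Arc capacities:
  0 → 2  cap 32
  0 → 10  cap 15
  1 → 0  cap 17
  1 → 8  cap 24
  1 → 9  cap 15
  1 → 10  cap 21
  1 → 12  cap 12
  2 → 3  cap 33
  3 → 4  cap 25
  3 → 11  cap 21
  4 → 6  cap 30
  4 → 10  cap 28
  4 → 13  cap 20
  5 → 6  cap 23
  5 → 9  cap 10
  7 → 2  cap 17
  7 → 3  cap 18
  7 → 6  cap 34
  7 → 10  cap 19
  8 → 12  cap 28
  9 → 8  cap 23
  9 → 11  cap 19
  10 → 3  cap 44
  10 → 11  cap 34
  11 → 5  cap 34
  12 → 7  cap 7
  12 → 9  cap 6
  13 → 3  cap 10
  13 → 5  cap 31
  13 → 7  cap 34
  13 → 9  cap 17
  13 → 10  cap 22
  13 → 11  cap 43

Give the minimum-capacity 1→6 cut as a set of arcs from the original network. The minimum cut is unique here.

augment #1: 1→12→7→6 push 7
augment #2: 1→9→11→5→6 push 15
augment #3: 1→10→3→4→6 push 21
augment #4: 1→0→2→3→4→6 push 4
augment #5: 1→0→10→11→5→6 push 8
max flow = 55; residual-reachable set from 1 gives S-side
cut edges (S→T): {(3,4), (5,6), (12,7)} total cap 55

Min-cut arcs: {(3,4), (5,6), (12,7)} (total capacity 55)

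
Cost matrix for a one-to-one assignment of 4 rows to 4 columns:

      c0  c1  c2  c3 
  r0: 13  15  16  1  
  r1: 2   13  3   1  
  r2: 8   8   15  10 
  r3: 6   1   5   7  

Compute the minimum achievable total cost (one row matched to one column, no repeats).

optimal assignment: row0→col3 (cost 1), row1→col2 (cost 3), row2→col0 (cost 8), row3→col1 (cost 1)
total = 1 + 3 + 8 + 1 = 13

Minimum assignment cost: 13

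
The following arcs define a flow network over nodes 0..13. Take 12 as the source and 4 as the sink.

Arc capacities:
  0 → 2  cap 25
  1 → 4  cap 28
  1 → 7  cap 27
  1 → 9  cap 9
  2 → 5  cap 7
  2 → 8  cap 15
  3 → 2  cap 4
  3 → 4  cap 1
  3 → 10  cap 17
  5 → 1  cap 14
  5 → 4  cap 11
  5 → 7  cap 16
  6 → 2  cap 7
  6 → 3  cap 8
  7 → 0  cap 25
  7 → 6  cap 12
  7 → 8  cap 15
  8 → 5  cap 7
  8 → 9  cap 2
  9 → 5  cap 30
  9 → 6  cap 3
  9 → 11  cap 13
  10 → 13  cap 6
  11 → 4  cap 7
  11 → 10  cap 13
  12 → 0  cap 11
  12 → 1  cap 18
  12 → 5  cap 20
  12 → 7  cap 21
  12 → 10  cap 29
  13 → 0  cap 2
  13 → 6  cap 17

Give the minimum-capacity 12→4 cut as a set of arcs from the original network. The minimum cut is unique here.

augment #1: 12→1→4 push 18
augment #2: 12→5→4 push 11
augment #3: 12→5→1→4 push 9
augment #4: 12→7→6→3→4 push 1
augment #5: 12→0→2→5→1→4 push 1
augment #6: 12→7→8→9→11→4 push 2
augment #7: 12→0→2→5→1→9→11→4 push 4
max flow = 46; residual-reachable set from 12 gives S-side
cut edges (S→T): {(3,4), (5,1), (5,4), (8,9), (12,1)} total cap 46

Min-cut arcs: {(3,4), (5,1), (5,4), (8,9), (12,1)} (total capacity 46)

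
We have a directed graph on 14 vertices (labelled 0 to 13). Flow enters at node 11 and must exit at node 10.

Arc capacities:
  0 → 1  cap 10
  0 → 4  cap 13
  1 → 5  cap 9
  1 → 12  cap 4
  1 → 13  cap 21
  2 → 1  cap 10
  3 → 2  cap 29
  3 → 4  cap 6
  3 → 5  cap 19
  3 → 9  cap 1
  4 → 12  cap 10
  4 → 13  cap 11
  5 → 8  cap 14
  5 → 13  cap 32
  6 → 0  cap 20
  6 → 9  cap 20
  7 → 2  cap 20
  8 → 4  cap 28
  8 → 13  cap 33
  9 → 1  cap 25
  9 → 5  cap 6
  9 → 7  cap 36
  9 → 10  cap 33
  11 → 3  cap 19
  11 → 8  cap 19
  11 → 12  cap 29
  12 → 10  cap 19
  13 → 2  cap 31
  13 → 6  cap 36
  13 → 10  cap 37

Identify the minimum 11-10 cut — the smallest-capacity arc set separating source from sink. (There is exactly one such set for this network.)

augment #1: 11→12→10 push 19
augment #2: 11→3→9→10 push 1
augment #3: 11→8→13→10 push 19
augment #4: 11→3→4→13→10 push 6
augment #5: 11→3→5→13→10 push 12
max flow = 57; residual-reachable set from 11 gives S-side
cut edges (S→T): {(11,3), (11,8), (12,10)} total cap 57

Min-cut arcs: {(11,3), (11,8), (12,10)} (total capacity 57)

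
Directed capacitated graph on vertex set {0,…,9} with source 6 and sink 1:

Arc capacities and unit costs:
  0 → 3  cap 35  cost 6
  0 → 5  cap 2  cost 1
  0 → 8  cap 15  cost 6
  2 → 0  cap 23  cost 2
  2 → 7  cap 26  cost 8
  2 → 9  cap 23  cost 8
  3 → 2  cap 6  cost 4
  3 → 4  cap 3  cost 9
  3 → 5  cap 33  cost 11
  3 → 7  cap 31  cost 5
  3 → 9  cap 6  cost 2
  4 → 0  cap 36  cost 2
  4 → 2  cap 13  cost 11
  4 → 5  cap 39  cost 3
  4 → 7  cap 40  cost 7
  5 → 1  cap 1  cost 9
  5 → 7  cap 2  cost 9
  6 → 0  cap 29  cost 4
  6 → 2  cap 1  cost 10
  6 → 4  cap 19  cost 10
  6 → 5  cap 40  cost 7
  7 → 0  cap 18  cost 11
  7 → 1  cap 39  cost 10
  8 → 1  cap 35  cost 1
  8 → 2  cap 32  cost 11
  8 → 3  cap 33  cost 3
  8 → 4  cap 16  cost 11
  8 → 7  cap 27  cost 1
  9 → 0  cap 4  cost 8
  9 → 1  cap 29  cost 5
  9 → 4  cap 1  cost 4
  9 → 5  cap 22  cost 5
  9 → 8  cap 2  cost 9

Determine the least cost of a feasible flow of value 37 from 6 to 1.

Minimum cost for 37 units: 666

shortest-cost path #1: 6→0→8→1 push 15 @ unit cost 11 (adds 165)
shortest-cost path #2: 6→0→5→1 push 1 @ unit cost 14 (adds 14)
shortest-cost path #3: 6→0→3→9→1 push 6 @ unit cost 17 (adds 102)
shortest-cost path #4: 6→2→9→1 push 1 @ unit cost 23 (adds 23)
shortest-cost path #5: 6→0→5→7→1 push 1 @ unit cost 24 (adds 24)
shortest-cost path #6: 6→0→3→7→1 push 6 @ unit cost 25 (adds 150)
shortest-cost path #7: 6→5→7→1 push 1 @ unit cost 26 (adds 26)
shortest-cost path #8: 6→4→7→1 push 6 @ unit cost 27 (adds 162)
total cost = 666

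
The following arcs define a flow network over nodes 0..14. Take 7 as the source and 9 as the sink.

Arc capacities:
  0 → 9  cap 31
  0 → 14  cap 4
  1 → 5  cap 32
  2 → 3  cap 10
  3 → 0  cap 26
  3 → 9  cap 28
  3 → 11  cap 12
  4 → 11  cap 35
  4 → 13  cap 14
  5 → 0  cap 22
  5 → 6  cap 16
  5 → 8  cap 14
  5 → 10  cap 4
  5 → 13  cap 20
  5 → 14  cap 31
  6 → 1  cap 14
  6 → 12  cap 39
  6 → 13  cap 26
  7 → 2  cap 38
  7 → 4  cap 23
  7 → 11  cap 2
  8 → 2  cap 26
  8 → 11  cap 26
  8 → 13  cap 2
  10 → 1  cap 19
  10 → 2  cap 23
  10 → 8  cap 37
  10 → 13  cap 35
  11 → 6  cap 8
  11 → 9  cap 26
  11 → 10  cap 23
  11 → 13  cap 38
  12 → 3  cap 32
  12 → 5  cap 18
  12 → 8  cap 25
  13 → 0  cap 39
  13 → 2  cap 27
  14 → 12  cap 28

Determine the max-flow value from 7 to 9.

Maximum flow value: 35

augment #1: 7→11→9 bottleneck 2, total now 2
augment #2: 7→2→3→9 bottleneck 10, total now 12
augment #3: 7→4→11→9 bottleneck 23, total now 35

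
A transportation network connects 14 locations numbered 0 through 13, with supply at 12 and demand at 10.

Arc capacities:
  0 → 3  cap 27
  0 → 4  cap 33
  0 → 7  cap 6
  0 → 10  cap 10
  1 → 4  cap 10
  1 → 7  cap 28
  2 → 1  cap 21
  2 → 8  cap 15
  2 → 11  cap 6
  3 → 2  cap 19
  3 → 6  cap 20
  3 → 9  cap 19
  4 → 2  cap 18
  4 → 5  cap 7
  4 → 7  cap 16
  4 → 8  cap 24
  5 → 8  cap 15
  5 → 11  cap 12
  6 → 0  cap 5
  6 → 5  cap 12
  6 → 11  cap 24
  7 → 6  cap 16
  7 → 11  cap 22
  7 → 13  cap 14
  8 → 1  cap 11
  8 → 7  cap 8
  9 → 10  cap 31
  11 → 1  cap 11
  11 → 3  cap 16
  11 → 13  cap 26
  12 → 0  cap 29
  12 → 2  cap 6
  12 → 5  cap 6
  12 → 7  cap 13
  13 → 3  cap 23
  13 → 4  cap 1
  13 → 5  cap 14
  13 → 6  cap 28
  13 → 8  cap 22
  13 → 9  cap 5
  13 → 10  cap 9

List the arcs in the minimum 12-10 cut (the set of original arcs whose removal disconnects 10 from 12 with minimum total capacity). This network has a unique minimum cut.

Min-cut arcs: {(0,10), (3,9), (13,9), (13,10)} (total capacity 43)

augment #1: 12→0→10 push 10
augment #2: 12→7→13→10 push 9
augment #3: 12→0→3→9→10 push 19
augment #4: 12→7→13→9→10 push 4
augment #5: 12→2→11→13→9→10 push 1
max flow = 43; residual-reachable set from 12 gives S-side
cut edges (S→T): {(0,10), (3,9), (13,9), (13,10)} total cap 43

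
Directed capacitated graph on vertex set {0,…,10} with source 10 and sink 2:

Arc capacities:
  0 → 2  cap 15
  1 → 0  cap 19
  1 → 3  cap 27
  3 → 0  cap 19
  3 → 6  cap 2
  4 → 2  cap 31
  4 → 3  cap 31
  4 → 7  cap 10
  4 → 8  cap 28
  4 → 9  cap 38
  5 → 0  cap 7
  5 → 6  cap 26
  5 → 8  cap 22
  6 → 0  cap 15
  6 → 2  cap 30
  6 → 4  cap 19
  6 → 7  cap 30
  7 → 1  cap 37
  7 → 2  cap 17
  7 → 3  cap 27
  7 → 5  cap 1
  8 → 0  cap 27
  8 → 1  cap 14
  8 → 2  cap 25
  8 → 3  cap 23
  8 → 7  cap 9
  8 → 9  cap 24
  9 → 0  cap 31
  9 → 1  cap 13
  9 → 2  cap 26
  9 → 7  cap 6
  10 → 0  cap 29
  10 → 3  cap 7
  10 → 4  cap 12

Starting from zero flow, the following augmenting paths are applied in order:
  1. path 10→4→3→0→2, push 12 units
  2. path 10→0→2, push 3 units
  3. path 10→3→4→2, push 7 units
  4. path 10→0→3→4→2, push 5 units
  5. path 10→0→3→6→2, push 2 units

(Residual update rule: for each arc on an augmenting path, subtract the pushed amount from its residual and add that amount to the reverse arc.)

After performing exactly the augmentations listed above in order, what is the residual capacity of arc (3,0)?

after path 1 (10→4→3→0→2, push 12): res(3,0)=7
after path 2 (10→0→2, push 3): res(3,0)=7
after path 3 (10→3→4→2, push 7): res(3,0)=7
after path 4 (10→0→3→4→2, push 5): res(3,0)=12
after path 5 (10→0→3→6→2, push 2): res(3,0)=14

Residual capacity of (3,0): 14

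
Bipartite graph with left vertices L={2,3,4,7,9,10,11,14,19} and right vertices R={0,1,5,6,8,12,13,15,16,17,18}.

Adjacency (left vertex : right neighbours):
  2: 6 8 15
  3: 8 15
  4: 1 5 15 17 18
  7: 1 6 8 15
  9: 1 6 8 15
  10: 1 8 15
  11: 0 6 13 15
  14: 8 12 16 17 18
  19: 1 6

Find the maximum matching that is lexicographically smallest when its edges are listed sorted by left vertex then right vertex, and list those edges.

Lex-smallest maximum matching: {(2,6), (3,8), (4,5), (7,1), (9,15), (11,0), (14,12)}

|M| = 7 (so the lex-smallest maximum matching has 7 edges)
process left vertices in ascending order; for each, take the smallest-labelled available neighbour that still permits 7 edges overall, or leave it unmatched if none does
lex-smallest matching: {2-6, 3-8, 4-5, 7-1, 9-15, 11-0, 14-12}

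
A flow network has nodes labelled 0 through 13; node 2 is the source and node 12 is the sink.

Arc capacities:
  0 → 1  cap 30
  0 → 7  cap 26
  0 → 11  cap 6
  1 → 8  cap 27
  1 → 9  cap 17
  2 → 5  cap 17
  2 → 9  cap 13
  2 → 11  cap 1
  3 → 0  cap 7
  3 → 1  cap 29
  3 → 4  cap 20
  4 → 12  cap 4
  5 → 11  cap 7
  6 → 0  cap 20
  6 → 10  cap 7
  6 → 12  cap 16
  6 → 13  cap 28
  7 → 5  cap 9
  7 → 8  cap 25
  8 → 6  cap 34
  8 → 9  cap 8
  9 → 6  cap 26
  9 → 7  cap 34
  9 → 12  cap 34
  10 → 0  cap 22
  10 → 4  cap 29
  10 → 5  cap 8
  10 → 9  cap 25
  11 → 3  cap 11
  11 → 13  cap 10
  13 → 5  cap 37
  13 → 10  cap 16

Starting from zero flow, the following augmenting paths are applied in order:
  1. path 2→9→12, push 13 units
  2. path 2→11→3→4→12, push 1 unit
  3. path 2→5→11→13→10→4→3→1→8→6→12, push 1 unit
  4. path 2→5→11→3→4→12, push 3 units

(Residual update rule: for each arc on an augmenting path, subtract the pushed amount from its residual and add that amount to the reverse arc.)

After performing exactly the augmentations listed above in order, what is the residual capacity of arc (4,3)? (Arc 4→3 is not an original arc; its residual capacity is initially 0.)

after path 1 (2→9→12, push 13): res(4,3)=0
after path 2 (2→11→3→4→12, push 1): res(4,3)=1
after path 3 (2→5→11→13→10→4→3→1→8→6→12, push 1): res(4,3)=0
after path 4 (2→5→11→3→4→12, push 3): res(4,3)=3

Residual capacity of (4,3): 3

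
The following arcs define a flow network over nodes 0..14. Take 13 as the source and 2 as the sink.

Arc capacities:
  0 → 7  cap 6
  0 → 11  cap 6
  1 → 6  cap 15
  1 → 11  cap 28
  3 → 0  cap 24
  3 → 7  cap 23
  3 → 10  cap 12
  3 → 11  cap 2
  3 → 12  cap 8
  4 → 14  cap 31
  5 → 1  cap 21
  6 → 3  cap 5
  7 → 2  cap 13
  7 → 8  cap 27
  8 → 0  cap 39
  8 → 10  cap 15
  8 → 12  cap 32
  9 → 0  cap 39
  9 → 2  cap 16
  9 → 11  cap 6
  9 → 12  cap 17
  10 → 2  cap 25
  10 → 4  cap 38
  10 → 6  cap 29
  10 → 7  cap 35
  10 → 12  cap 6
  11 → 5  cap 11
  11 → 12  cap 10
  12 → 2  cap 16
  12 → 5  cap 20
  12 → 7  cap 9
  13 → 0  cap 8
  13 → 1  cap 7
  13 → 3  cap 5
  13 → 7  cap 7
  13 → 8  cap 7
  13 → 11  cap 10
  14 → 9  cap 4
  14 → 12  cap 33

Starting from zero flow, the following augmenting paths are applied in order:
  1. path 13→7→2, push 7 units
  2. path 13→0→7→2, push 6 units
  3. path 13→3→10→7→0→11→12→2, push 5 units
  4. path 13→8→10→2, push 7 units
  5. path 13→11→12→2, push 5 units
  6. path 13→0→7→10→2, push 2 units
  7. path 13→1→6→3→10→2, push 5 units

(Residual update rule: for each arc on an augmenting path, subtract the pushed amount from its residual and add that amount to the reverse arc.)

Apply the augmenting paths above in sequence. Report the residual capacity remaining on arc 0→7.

Residual capacity of (0,7): 3

after path 1 (13→7→2, push 7): res(0,7)=6
after path 2 (13→0→7→2, push 6): res(0,7)=0
after path 3 (13→3→10→7→0→11→12→2, push 5): res(0,7)=5
after path 4 (13→8→10→2, push 7): res(0,7)=5
after path 5 (13→11→12→2, push 5): res(0,7)=5
after path 6 (13→0→7→10→2, push 2): res(0,7)=3
after path 7 (13→1→6→3→10→2, push 5): res(0,7)=3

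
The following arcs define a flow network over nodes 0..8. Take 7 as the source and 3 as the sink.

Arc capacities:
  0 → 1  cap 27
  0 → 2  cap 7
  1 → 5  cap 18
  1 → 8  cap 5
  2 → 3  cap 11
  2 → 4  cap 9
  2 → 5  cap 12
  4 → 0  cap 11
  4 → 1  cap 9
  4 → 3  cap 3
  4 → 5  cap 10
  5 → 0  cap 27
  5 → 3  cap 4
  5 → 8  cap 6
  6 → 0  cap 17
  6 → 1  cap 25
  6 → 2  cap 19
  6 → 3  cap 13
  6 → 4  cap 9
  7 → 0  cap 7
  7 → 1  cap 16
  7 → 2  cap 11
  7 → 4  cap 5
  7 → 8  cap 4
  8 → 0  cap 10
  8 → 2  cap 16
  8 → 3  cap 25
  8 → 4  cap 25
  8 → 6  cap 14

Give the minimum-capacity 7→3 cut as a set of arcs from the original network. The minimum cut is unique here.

Min-cut arcs: {(1,8), (2,3), (4,3), (5,3), (5,8), (7,8)} (total capacity 33)

augment #1: 7→2→3 push 11
augment #2: 7→4→3 push 3
augment #3: 7→8→3 push 4
augment #4: 7→1→5→3 push 4
augment #5: 7→1→8→3 push 5
augment #6: 7→1→5→8→3 push 6
max flow = 33; residual-reachable set from 7 gives S-side
cut edges (S→T): {(1,8), (2,3), (4,3), (5,3), (5,8), (7,8)} total cap 33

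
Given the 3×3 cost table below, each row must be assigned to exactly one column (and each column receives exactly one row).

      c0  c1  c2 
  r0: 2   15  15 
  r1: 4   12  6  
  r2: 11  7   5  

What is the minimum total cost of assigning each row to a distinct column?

Minimum assignment cost: 15

optimal assignment: row0→col0 (cost 2), row1→col2 (cost 6), row2→col1 (cost 7)
total = 2 + 6 + 7 = 15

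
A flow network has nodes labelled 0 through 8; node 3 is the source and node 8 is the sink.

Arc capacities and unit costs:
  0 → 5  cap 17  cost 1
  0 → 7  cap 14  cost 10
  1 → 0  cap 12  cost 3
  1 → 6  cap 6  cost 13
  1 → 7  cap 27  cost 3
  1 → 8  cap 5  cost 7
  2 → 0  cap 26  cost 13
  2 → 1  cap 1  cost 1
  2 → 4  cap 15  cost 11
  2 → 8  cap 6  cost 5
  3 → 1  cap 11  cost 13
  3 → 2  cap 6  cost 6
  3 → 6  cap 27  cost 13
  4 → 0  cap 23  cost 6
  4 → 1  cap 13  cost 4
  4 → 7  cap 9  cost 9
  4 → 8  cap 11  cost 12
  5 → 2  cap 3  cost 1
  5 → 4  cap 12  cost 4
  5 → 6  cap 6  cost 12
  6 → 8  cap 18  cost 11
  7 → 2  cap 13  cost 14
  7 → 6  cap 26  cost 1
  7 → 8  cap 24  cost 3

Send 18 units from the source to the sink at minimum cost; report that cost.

shortest-cost path #1: 3→2→8 push 6 @ unit cost 11 (adds 66)
shortest-cost path #2: 3→1→7→8 push 11 @ unit cost 19 (adds 209)
shortest-cost path #3: 3→6→8 push 1 @ unit cost 24 (adds 24)
total cost = 299

Minimum cost for 18 units: 299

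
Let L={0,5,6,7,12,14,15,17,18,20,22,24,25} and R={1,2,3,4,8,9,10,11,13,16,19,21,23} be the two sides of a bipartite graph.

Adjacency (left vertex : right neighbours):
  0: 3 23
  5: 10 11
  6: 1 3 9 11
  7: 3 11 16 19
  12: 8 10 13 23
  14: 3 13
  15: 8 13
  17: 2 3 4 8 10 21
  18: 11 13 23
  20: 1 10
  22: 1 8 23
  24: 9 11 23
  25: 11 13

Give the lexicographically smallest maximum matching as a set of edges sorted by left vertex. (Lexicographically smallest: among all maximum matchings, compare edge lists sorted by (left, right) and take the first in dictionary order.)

|M| = 10 (so the lex-smallest maximum matching has 10 edges)
process left vertices in ascending order; for each, take the smallest-labelled available neighbour that still permits 10 edges overall, or leave it unmatched if none does
lex-smallest matching: {0-3, 5-10, 6-1, 7-16, 12-8, 14-13, 17-2, 18-11, 22-23, 24-9}

Lex-smallest maximum matching: {(0,3), (5,10), (6,1), (7,16), (12,8), (14,13), (17,2), (18,11), (22,23), (24,9)}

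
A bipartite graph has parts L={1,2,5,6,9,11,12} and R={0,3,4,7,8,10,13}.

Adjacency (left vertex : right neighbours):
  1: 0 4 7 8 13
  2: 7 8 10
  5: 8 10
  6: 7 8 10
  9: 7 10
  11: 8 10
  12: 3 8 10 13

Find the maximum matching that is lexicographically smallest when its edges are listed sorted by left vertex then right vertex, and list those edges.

|M| = 5 (so the lex-smallest maximum matching has 5 edges)
process left vertices in ascending order; for each, take the smallest-labelled available neighbour that still permits 5 edges overall, or leave it unmatched if none does
lex-smallest matching: {1-0, 2-7, 5-8, 6-10, 12-3}

Lex-smallest maximum matching: {(1,0), (2,7), (5,8), (6,10), (12,3)}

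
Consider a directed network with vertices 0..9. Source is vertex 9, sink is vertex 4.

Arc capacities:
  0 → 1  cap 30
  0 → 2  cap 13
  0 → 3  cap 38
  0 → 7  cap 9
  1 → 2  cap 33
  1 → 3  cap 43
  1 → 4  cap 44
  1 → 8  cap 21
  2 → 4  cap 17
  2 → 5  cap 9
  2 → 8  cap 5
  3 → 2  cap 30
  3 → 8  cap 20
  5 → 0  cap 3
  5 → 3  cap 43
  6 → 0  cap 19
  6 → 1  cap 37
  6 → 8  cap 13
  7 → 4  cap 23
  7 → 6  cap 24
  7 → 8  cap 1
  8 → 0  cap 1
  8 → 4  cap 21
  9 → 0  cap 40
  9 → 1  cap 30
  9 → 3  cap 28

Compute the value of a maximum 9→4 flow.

Maximum flow value: 91

augment #1: 9→1→4 bottleneck 30, total now 30
augment #2: 9→0→1→4 bottleneck 14, total now 44
augment #3: 9→0→2→4 bottleneck 13, total now 57
augment #4: 9→0→7→4 bottleneck 9, total now 66
augment #5: 9→3→2→4 bottleneck 4, total now 70
augment #6: 9→3→8→4 bottleneck 20, total now 90
augment #7: 9→0→1→8→4 bottleneck 1, total now 91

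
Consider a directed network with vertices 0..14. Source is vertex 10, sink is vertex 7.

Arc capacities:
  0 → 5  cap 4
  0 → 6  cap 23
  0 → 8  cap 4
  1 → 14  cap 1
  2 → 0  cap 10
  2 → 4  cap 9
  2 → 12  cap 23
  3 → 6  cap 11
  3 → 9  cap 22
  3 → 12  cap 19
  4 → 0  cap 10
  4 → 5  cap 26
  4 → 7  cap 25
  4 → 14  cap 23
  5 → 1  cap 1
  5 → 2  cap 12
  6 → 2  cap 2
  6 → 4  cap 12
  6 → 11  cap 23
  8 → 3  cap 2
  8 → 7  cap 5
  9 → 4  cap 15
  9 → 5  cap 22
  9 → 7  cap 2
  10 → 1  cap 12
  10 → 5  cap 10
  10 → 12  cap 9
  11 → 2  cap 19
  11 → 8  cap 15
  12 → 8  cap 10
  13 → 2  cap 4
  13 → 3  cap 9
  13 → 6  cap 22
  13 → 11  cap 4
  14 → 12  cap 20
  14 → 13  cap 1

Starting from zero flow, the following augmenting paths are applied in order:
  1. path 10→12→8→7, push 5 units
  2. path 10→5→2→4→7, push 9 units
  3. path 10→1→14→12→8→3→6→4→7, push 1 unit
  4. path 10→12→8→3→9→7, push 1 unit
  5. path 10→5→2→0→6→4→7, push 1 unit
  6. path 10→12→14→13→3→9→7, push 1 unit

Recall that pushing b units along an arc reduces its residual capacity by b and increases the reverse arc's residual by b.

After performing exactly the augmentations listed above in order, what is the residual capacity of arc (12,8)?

after path 1 (10→12→8→7, push 5): res(12,8)=5
after path 2 (10→5→2→4→7, push 9): res(12,8)=5
after path 3 (10→1→14→12→8→3→6→4→7, push 1): res(12,8)=4
after path 4 (10→12→8→3→9→7, push 1): res(12,8)=3
after path 5 (10→5→2→0→6→4→7, push 1): res(12,8)=3
after path 6 (10→12→14→13→3→9→7, push 1): res(12,8)=3

Residual capacity of (12,8): 3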